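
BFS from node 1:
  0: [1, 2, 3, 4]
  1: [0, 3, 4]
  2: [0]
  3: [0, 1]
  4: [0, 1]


Visit 1, enqueue [0, 3, 4]
Visit 0, enqueue [2]
Visit 3, enqueue []
Visit 4, enqueue []
Visit 2, enqueue []

BFS order: [1, 0, 3, 4, 2]


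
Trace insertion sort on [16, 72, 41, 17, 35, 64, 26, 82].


Initial: [16, 72, 41, 17, 35, 64, 26, 82]
Insert 72: [16, 72, 41, 17, 35, 64, 26, 82]
Insert 41: [16, 41, 72, 17, 35, 64, 26, 82]
Insert 17: [16, 17, 41, 72, 35, 64, 26, 82]
Insert 35: [16, 17, 35, 41, 72, 64, 26, 82]
Insert 64: [16, 17, 35, 41, 64, 72, 26, 82]
Insert 26: [16, 17, 26, 35, 41, 64, 72, 82]
Insert 82: [16, 17, 26, 35, 41, 64, 72, 82]

Sorted: [16, 17, 26, 35, 41, 64, 72, 82]


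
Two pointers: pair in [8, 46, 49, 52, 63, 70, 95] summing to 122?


lo=0(8)+hi=6(95)=103
lo=1(46)+hi=6(95)=141
lo=1(46)+hi=5(70)=116
lo=2(49)+hi=5(70)=119
lo=3(52)+hi=5(70)=122

Yes: 52+70=122


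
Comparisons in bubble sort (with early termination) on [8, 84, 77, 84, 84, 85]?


Algorithm: bubble sort (with early termination)
Input: [8, 84, 77, 84, 84, 85]
Sorted: [8, 77, 84, 84, 84, 85]

9


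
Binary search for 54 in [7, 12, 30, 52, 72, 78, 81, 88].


Step 1: lo=0, hi=7, mid=3, val=52
Step 2: lo=4, hi=7, mid=5, val=78
Step 3: lo=4, hi=4, mid=4, val=72

Not found


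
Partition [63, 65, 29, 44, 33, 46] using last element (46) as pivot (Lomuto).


Pivot: 46
  29 <= 46: swap -> [29, 65, 63, 44, 33, 46]
  44 <= 46: swap -> [29, 44, 63, 65, 33, 46]
  33 <= 46: swap -> [29, 44, 33, 65, 63, 46]
Place pivot at 3: [29, 44, 33, 46, 63, 65]

Partitioned: [29, 44, 33, 46, 63, 65]


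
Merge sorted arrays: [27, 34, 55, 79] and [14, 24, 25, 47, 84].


Take 14 from B
Take 24 from B
Take 25 from B
Take 27 from A
Take 34 from A
Take 47 from B
Take 55 from A
Take 79 from A

Merged: [14, 24, 25, 27, 34, 47, 55, 79, 84]


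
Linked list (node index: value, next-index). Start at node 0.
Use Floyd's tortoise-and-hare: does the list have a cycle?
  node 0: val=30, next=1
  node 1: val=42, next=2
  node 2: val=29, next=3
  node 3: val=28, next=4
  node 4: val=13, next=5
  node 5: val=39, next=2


Floyd's tortoise (slow, +1) and hare (fast, +2):
  init: slow=0, fast=0
  step 1: slow=1, fast=2
  step 2: slow=2, fast=4
  step 3: slow=3, fast=2
  step 4: slow=4, fast=4
  slow == fast at node 4: cycle detected

Cycle: yes


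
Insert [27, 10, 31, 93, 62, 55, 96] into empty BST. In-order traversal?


Insert 27: root
Insert 10: L from 27
Insert 31: R from 27
Insert 93: R from 27 -> R from 31
Insert 62: R from 27 -> R from 31 -> L from 93
Insert 55: R from 27 -> R from 31 -> L from 93 -> L from 62
Insert 96: R from 27 -> R from 31 -> R from 93

In-order: [10, 27, 31, 55, 62, 93, 96]


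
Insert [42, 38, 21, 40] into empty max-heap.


Insert 42: [42]
Insert 38: [42, 38]
Insert 21: [42, 38, 21]
Insert 40: [42, 40, 21, 38]

Final heap: [42, 40, 21, 38]


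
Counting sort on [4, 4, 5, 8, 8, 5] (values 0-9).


Input: [4, 4, 5, 8, 8, 5]
Counts: [0, 0, 0, 0, 2, 2, 0, 0, 2, 0]

Sorted: [4, 4, 5, 5, 8, 8]


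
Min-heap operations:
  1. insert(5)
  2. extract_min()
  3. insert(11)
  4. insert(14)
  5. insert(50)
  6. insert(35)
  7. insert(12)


insert(5) -> [5]
extract_min()->5, []
insert(11) -> [11]
insert(14) -> [11, 14]
insert(50) -> [11, 14, 50]
insert(35) -> [11, 14, 50, 35]
insert(12) -> [11, 12, 50, 35, 14]

Final heap: [11, 12, 50, 35, 14]


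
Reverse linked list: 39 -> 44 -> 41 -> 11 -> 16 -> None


Step 1: curr=39, set curr.next=prev(None) | reversed so far: 39
Step 2: curr=44, set curr.next=prev(39) | reversed so far: 44 -> 39
Step 3: curr=41, set curr.next=prev(44) | reversed so far: 41 -> 44 -> 39
Step 4: curr=11, set curr.next=prev(41) | reversed so far: 11 -> 41 -> 44 -> 39
Step 5: curr=16, set curr.next=prev(11) | reversed so far: 16 -> 11 -> 41 -> 44 -> 39

16 -> 11 -> 41 -> 44 -> 39 -> None


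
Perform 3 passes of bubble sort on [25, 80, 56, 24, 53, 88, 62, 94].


Initial: [25, 80, 56, 24, 53, 88, 62, 94]
Pass 1: [25, 56, 24, 53, 80, 62, 88, 94] (4 swaps)
Pass 2: [25, 24, 53, 56, 62, 80, 88, 94] (3 swaps)
Pass 3: [24, 25, 53, 56, 62, 80, 88, 94] (1 swaps)

After 3 passes: [24, 25, 53, 56, 62, 80, 88, 94]


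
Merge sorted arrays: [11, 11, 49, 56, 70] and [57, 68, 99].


Take 11 from A
Take 11 from A
Take 49 from A
Take 56 from A
Take 57 from B
Take 68 from B
Take 70 from A

Merged: [11, 11, 49, 56, 57, 68, 70, 99]


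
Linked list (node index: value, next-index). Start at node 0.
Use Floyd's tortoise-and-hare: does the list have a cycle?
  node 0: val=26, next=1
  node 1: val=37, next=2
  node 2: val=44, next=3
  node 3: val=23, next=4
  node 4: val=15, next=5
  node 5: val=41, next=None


Floyd's tortoise (slow, +1) and hare (fast, +2):
  init: slow=0, fast=0
  step 1: slow=1, fast=2
  step 2: slow=2, fast=4
  step 3: fast 4->5->None, no cycle

Cycle: no


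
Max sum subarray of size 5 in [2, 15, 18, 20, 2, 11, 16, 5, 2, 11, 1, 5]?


[0:5]: 57
[1:6]: 66
[2:7]: 67
[3:8]: 54
[4:9]: 36
[5:10]: 45
[6:11]: 35
[7:12]: 24

Max: 67 at [2:7]


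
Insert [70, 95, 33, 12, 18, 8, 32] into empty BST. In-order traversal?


Insert 70: root
Insert 95: R from 70
Insert 33: L from 70
Insert 12: L from 70 -> L from 33
Insert 18: L from 70 -> L from 33 -> R from 12
Insert 8: L from 70 -> L from 33 -> L from 12
Insert 32: L from 70 -> L from 33 -> R from 12 -> R from 18

In-order: [8, 12, 18, 32, 33, 70, 95]


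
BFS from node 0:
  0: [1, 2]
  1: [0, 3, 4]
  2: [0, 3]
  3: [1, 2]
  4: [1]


Visit 0, enqueue [1, 2]
Visit 1, enqueue [3, 4]
Visit 2, enqueue []
Visit 3, enqueue []
Visit 4, enqueue []

BFS order: [0, 1, 2, 3, 4]


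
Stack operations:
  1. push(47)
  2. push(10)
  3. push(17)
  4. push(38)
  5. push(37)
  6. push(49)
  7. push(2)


push(47) -> [47]
push(10) -> [47, 10]
push(17) -> [47, 10, 17]
push(38) -> [47, 10, 17, 38]
push(37) -> [47, 10, 17, 38, 37]
push(49) -> [47, 10, 17, 38, 37, 49]
push(2) -> [47, 10, 17, 38, 37, 49, 2]

Final stack: [47, 10, 17, 38, 37, 49, 2]


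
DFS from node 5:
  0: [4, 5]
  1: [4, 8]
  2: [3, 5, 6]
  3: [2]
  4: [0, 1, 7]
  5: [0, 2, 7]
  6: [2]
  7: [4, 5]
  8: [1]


Visit 5, push [7, 2, 0]
Visit 0, push [4]
Visit 4, push [7, 1]
Visit 1, push [8]
Visit 8, push []
Visit 7, push []
Visit 2, push [6, 3]
Visit 3, push []
Visit 6, push []

DFS order: [5, 0, 4, 1, 8, 7, 2, 3, 6]


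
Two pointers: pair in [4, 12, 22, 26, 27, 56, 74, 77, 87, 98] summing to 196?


lo=0(4)+hi=9(98)=102
lo=1(12)+hi=9(98)=110
lo=2(22)+hi=9(98)=120
lo=3(26)+hi=9(98)=124
lo=4(27)+hi=9(98)=125
lo=5(56)+hi=9(98)=154
lo=6(74)+hi=9(98)=172
lo=7(77)+hi=9(98)=175
lo=8(87)+hi=9(98)=185

No pair found


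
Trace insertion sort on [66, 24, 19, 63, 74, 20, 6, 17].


Initial: [66, 24, 19, 63, 74, 20, 6, 17]
Insert 24: [24, 66, 19, 63, 74, 20, 6, 17]
Insert 19: [19, 24, 66, 63, 74, 20, 6, 17]
Insert 63: [19, 24, 63, 66, 74, 20, 6, 17]
Insert 74: [19, 24, 63, 66, 74, 20, 6, 17]
Insert 20: [19, 20, 24, 63, 66, 74, 6, 17]
Insert 6: [6, 19, 20, 24, 63, 66, 74, 17]
Insert 17: [6, 17, 19, 20, 24, 63, 66, 74]

Sorted: [6, 17, 19, 20, 24, 63, 66, 74]


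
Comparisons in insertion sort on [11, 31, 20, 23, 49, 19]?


Algorithm: insertion sort
Input: [11, 31, 20, 23, 49, 19]
Sorted: [11, 19, 20, 23, 31, 49]

11


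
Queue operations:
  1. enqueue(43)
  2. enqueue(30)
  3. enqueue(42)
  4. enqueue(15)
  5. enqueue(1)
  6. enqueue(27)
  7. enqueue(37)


enqueue(43) -> [43]
enqueue(30) -> [43, 30]
enqueue(42) -> [43, 30, 42]
enqueue(15) -> [43, 30, 42, 15]
enqueue(1) -> [43, 30, 42, 15, 1]
enqueue(27) -> [43, 30, 42, 15, 1, 27]
enqueue(37) -> [43, 30, 42, 15, 1, 27, 37]

Final queue: [43, 30, 42, 15, 1, 27, 37]


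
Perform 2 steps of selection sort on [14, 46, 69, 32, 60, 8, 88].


Initial: [14, 46, 69, 32, 60, 8, 88]
Step 1: min=8 at 5
  Swap: [8, 46, 69, 32, 60, 14, 88]
Step 2: min=14 at 5
  Swap: [8, 14, 69, 32, 60, 46, 88]

After 2 steps: [8, 14, 69, 32, 60, 46, 88]


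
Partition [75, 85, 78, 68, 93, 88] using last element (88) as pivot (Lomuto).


Pivot: 88
  75 <= 88: advance i (no swap)
  85 <= 88: advance i (no swap)
  78 <= 88: advance i (no swap)
  68 <= 88: advance i (no swap)
Place pivot at 4: [75, 85, 78, 68, 88, 93]

Partitioned: [75, 85, 78, 68, 88, 93]


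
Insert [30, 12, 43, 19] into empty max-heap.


Insert 30: [30]
Insert 12: [30, 12]
Insert 43: [43, 12, 30]
Insert 19: [43, 19, 30, 12]

Final heap: [43, 19, 30, 12]


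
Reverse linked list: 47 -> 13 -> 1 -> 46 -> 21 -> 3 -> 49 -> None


Step 1: curr=47, set curr.next=prev(None) | reversed so far: 47
Step 2: curr=13, set curr.next=prev(47) | reversed so far: 13 -> 47
Step 3: curr=1, set curr.next=prev(13) | reversed so far: 1 -> 13 -> 47
Step 4: curr=46, set curr.next=prev(1) | reversed so far: 46 -> 1 -> 13 -> 47
Step 5: curr=21, set curr.next=prev(46) | reversed so far: 21 -> 46 -> 1 -> 13 -> 47
Step 6: curr=3, set curr.next=prev(21) | reversed so far: 3 -> 21 -> 46 -> 1 -> 13 -> 47
Step 7: curr=49, set curr.next=prev(3) | reversed so far: 49 -> 3 -> 21 -> 46 -> 1 -> 13 -> 47

49 -> 3 -> 21 -> 46 -> 1 -> 13 -> 47 -> None


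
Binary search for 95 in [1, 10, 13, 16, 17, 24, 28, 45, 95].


Step 1: lo=0, hi=8, mid=4, val=17
Step 2: lo=5, hi=8, mid=6, val=28
Step 3: lo=7, hi=8, mid=7, val=45
Step 4: lo=8, hi=8, mid=8, val=95

Found at index 8


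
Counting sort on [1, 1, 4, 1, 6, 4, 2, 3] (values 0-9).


Input: [1, 1, 4, 1, 6, 4, 2, 3]
Counts: [0, 3, 1, 1, 2, 0, 1, 0, 0, 0]

Sorted: [1, 1, 1, 2, 3, 4, 4, 6]


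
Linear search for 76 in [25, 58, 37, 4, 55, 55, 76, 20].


i=0: 25!=76
i=1: 58!=76
i=2: 37!=76
i=3: 4!=76
i=4: 55!=76
i=5: 55!=76
i=6: 76==76 found!

Found at 6, 7 comps


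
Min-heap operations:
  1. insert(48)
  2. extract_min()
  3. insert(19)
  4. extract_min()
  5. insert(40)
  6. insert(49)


insert(48) -> [48]
extract_min()->48, []
insert(19) -> [19]
extract_min()->19, []
insert(40) -> [40]
insert(49) -> [40, 49]

Final heap: [40, 49]


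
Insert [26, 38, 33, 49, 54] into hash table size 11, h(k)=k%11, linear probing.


Insert 26: h=4 -> slot 4
Insert 38: h=5 -> slot 5
Insert 33: h=0 -> slot 0
Insert 49: h=5, 1 probes -> slot 6
Insert 54: h=10 -> slot 10

Table: [33, None, None, None, 26, 38, 49, None, None, None, 54]


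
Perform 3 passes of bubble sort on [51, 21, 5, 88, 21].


Initial: [51, 21, 5, 88, 21]
Pass 1: [21, 5, 51, 21, 88] (3 swaps)
Pass 2: [5, 21, 21, 51, 88] (2 swaps)
Pass 3: [5, 21, 21, 51, 88] (0 swaps)

After 3 passes: [5, 21, 21, 51, 88]


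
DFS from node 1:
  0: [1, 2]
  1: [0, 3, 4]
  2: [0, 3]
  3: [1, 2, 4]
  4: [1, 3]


Visit 1, push [4, 3, 0]
Visit 0, push [2]
Visit 2, push [3]
Visit 3, push [4]
Visit 4, push []

DFS order: [1, 0, 2, 3, 4]


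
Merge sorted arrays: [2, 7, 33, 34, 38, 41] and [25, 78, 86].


Take 2 from A
Take 7 from A
Take 25 from B
Take 33 from A
Take 34 from A
Take 38 from A
Take 41 from A

Merged: [2, 7, 25, 33, 34, 38, 41, 78, 86]


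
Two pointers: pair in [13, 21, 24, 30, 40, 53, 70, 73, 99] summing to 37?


lo=0(13)+hi=8(99)=112
lo=0(13)+hi=7(73)=86
lo=0(13)+hi=6(70)=83
lo=0(13)+hi=5(53)=66
lo=0(13)+hi=4(40)=53
lo=0(13)+hi=3(30)=43
lo=0(13)+hi=2(24)=37

Yes: 13+24=37


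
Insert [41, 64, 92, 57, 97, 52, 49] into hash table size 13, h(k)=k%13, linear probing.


Insert 41: h=2 -> slot 2
Insert 64: h=12 -> slot 12
Insert 92: h=1 -> slot 1
Insert 57: h=5 -> slot 5
Insert 97: h=6 -> slot 6
Insert 52: h=0 -> slot 0
Insert 49: h=10 -> slot 10

Table: [52, 92, 41, None, None, 57, 97, None, None, None, 49, None, 64]


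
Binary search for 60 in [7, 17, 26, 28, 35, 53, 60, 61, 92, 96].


Step 1: lo=0, hi=9, mid=4, val=35
Step 2: lo=5, hi=9, mid=7, val=61
Step 3: lo=5, hi=6, mid=5, val=53
Step 4: lo=6, hi=6, mid=6, val=60

Found at index 6


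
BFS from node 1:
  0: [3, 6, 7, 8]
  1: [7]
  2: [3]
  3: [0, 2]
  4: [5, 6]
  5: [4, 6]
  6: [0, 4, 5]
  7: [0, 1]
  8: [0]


Visit 1, enqueue [7]
Visit 7, enqueue [0]
Visit 0, enqueue [3, 6, 8]
Visit 3, enqueue [2]
Visit 6, enqueue [4, 5]
Visit 8, enqueue []
Visit 2, enqueue []
Visit 4, enqueue []
Visit 5, enqueue []

BFS order: [1, 7, 0, 3, 6, 8, 2, 4, 5]


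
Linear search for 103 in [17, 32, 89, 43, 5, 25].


i=0: 17!=103
i=1: 32!=103
i=2: 89!=103
i=3: 43!=103
i=4: 5!=103
i=5: 25!=103

Not found, 6 comps


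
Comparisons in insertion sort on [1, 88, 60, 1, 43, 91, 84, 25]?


Algorithm: insertion sort
Input: [1, 88, 60, 1, 43, 91, 84, 25]
Sorted: [1, 1, 25, 43, 60, 84, 88, 91]

19


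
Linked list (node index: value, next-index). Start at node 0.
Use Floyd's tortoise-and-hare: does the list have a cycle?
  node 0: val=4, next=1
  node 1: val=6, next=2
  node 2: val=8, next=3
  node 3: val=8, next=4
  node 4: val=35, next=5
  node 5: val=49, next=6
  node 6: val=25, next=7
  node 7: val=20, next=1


Floyd's tortoise (slow, +1) and hare (fast, +2):
  init: slow=0, fast=0
  step 1: slow=1, fast=2
  step 2: slow=2, fast=4
  step 3: slow=3, fast=6
  step 4: slow=4, fast=1
  step 5: slow=5, fast=3
  step 6: slow=6, fast=5
  step 7: slow=7, fast=7
  slow == fast at node 7: cycle detected

Cycle: yes


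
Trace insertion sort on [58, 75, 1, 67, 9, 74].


Initial: [58, 75, 1, 67, 9, 74]
Insert 75: [58, 75, 1, 67, 9, 74]
Insert 1: [1, 58, 75, 67, 9, 74]
Insert 67: [1, 58, 67, 75, 9, 74]
Insert 9: [1, 9, 58, 67, 75, 74]
Insert 74: [1, 9, 58, 67, 74, 75]

Sorted: [1, 9, 58, 67, 74, 75]


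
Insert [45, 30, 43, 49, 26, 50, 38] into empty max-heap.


Insert 45: [45]
Insert 30: [45, 30]
Insert 43: [45, 30, 43]
Insert 49: [49, 45, 43, 30]
Insert 26: [49, 45, 43, 30, 26]
Insert 50: [50, 45, 49, 30, 26, 43]
Insert 38: [50, 45, 49, 30, 26, 43, 38]

Final heap: [50, 45, 49, 30, 26, 43, 38]


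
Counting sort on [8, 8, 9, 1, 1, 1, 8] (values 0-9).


Input: [8, 8, 9, 1, 1, 1, 8]
Counts: [0, 3, 0, 0, 0, 0, 0, 0, 3, 1]

Sorted: [1, 1, 1, 8, 8, 8, 9]


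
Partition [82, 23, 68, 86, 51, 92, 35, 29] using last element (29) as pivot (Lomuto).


Pivot: 29
  23 <= 29: swap -> [23, 82, 68, 86, 51, 92, 35, 29]
Place pivot at 1: [23, 29, 68, 86, 51, 92, 35, 82]

Partitioned: [23, 29, 68, 86, 51, 92, 35, 82]


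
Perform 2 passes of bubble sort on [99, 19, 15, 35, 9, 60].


Initial: [99, 19, 15, 35, 9, 60]
Pass 1: [19, 15, 35, 9, 60, 99] (5 swaps)
Pass 2: [15, 19, 9, 35, 60, 99] (2 swaps)

After 2 passes: [15, 19, 9, 35, 60, 99]


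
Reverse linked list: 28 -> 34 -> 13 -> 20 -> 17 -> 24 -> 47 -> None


Step 1: curr=28, set curr.next=prev(None) | reversed so far: 28
Step 2: curr=34, set curr.next=prev(28) | reversed so far: 34 -> 28
Step 3: curr=13, set curr.next=prev(34) | reversed so far: 13 -> 34 -> 28
Step 4: curr=20, set curr.next=prev(13) | reversed so far: 20 -> 13 -> 34 -> 28
Step 5: curr=17, set curr.next=prev(20) | reversed so far: 17 -> 20 -> 13 -> 34 -> 28
Step 6: curr=24, set curr.next=prev(17) | reversed so far: 24 -> 17 -> 20 -> 13 -> 34 -> 28
Step 7: curr=47, set curr.next=prev(24) | reversed so far: 47 -> 24 -> 17 -> 20 -> 13 -> 34 -> 28

47 -> 24 -> 17 -> 20 -> 13 -> 34 -> 28 -> None


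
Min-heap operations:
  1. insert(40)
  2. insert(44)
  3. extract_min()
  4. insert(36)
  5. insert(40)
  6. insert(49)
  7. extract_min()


insert(40) -> [40]
insert(44) -> [40, 44]
extract_min()->40, [44]
insert(36) -> [36, 44]
insert(40) -> [36, 44, 40]
insert(49) -> [36, 44, 40, 49]
extract_min()->36, [40, 44, 49]

Final heap: [40, 44, 49]


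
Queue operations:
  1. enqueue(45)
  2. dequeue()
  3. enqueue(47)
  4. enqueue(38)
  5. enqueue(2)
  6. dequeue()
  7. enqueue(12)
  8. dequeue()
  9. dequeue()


enqueue(45) -> [45]
dequeue()->45, []
enqueue(47) -> [47]
enqueue(38) -> [47, 38]
enqueue(2) -> [47, 38, 2]
dequeue()->47, [38, 2]
enqueue(12) -> [38, 2, 12]
dequeue()->38, [2, 12]
dequeue()->2, [12]

Final queue: [12]


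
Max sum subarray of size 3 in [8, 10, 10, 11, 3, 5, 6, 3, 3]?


[0:3]: 28
[1:4]: 31
[2:5]: 24
[3:6]: 19
[4:7]: 14
[5:8]: 14
[6:9]: 12

Max: 31 at [1:4]


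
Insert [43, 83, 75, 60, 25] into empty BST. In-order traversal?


Insert 43: root
Insert 83: R from 43
Insert 75: R from 43 -> L from 83
Insert 60: R from 43 -> L from 83 -> L from 75
Insert 25: L from 43

In-order: [25, 43, 60, 75, 83]


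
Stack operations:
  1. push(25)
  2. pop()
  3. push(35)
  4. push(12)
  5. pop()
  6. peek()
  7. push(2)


push(25) -> [25]
pop()->25, []
push(35) -> [35]
push(12) -> [35, 12]
pop()->12, [35]
peek()->35
push(2) -> [35, 2]

Final stack: [35, 2]


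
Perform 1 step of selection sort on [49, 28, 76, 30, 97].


Initial: [49, 28, 76, 30, 97]
Step 1: min=28 at 1
  Swap: [28, 49, 76, 30, 97]

After 1 step: [28, 49, 76, 30, 97]


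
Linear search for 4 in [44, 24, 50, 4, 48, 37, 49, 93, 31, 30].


i=0: 44!=4
i=1: 24!=4
i=2: 50!=4
i=3: 4==4 found!

Found at 3, 4 comps


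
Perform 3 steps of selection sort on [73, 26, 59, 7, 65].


Initial: [73, 26, 59, 7, 65]
Step 1: min=7 at 3
  Swap: [7, 26, 59, 73, 65]
Step 2: min=26 at 1
  Swap: [7, 26, 59, 73, 65]
Step 3: min=59 at 2
  Swap: [7, 26, 59, 73, 65]

After 3 steps: [7, 26, 59, 73, 65]


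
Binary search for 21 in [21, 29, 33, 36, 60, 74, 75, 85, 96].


Step 1: lo=0, hi=8, mid=4, val=60
Step 2: lo=0, hi=3, mid=1, val=29
Step 3: lo=0, hi=0, mid=0, val=21

Found at index 0


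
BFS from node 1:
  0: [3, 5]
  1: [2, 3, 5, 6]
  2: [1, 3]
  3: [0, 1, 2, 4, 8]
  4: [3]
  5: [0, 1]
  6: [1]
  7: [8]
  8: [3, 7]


Visit 1, enqueue [2, 3, 5, 6]
Visit 2, enqueue []
Visit 3, enqueue [0, 4, 8]
Visit 5, enqueue []
Visit 6, enqueue []
Visit 0, enqueue []
Visit 4, enqueue []
Visit 8, enqueue [7]
Visit 7, enqueue []

BFS order: [1, 2, 3, 5, 6, 0, 4, 8, 7]


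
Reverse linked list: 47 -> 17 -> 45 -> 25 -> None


Step 1: curr=47, set curr.next=prev(None) | reversed so far: 47
Step 2: curr=17, set curr.next=prev(47) | reversed so far: 17 -> 47
Step 3: curr=45, set curr.next=prev(17) | reversed so far: 45 -> 17 -> 47
Step 4: curr=25, set curr.next=prev(45) | reversed so far: 25 -> 45 -> 17 -> 47

25 -> 45 -> 17 -> 47 -> None


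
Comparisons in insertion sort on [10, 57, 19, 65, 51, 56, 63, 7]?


Algorithm: insertion sort
Input: [10, 57, 19, 65, 51, 56, 63, 7]
Sorted: [7, 10, 19, 51, 56, 57, 63, 65]

19


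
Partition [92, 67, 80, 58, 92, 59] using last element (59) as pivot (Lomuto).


Pivot: 59
  58 <= 59: swap -> [58, 67, 80, 92, 92, 59]
Place pivot at 1: [58, 59, 80, 92, 92, 67]

Partitioned: [58, 59, 80, 92, 92, 67]


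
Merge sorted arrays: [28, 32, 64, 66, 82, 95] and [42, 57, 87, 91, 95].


Take 28 from A
Take 32 from A
Take 42 from B
Take 57 from B
Take 64 from A
Take 66 from A
Take 82 from A
Take 87 from B
Take 91 from B
Take 95 from A

Merged: [28, 32, 42, 57, 64, 66, 82, 87, 91, 95, 95]


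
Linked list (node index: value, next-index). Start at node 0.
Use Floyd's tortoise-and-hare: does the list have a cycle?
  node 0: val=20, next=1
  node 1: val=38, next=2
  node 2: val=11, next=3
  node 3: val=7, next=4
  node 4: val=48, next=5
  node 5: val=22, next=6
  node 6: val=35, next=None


Floyd's tortoise (slow, +1) and hare (fast, +2):
  init: slow=0, fast=0
  step 1: slow=1, fast=2
  step 2: slow=2, fast=4
  step 3: slow=3, fast=6
  step 4: fast -> None, no cycle

Cycle: no


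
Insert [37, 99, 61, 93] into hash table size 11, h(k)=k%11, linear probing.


Insert 37: h=4 -> slot 4
Insert 99: h=0 -> slot 0
Insert 61: h=6 -> slot 6
Insert 93: h=5 -> slot 5

Table: [99, None, None, None, 37, 93, 61, None, None, None, None]


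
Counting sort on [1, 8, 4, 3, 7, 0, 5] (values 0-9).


Input: [1, 8, 4, 3, 7, 0, 5]
Counts: [1, 1, 0, 1, 1, 1, 0, 1, 1, 0]

Sorted: [0, 1, 3, 4, 5, 7, 8]


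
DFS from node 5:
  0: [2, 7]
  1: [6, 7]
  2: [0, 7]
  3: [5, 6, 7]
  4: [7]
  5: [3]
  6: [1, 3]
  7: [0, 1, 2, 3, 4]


Visit 5, push [3]
Visit 3, push [7, 6]
Visit 6, push [1]
Visit 1, push [7]
Visit 7, push [4, 2, 0]
Visit 0, push [2]
Visit 2, push []
Visit 4, push []

DFS order: [5, 3, 6, 1, 7, 0, 2, 4]


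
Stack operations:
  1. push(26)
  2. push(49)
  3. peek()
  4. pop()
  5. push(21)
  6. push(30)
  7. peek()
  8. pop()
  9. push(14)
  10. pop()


push(26) -> [26]
push(49) -> [26, 49]
peek()->49
pop()->49, [26]
push(21) -> [26, 21]
push(30) -> [26, 21, 30]
peek()->30
pop()->30, [26, 21]
push(14) -> [26, 21, 14]
pop()->14, [26, 21]

Final stack: [26, 21]


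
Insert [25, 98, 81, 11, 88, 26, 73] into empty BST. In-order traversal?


Insert 25: root
Insert 98: R from 25
Insert 81: R from 25 -> L from 98
Insert 11: L from 25
Insert 88: R from 25 -> L from 98 -> R from 81
Insert 26: R from 25 -> L from 98 -> L from 81
Insert 73: R from 25 -> L from 98 -> L from 81 -> R from 26

In-order: [11, 25, 26, 73, 81, 88, 98]


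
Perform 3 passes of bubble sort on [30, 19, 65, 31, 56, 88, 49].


Initial: [30, 19, 65, 31, 56, 88, 49]
Pass 1: [19, 30, 31, 56, 65, 49, 88] (4 swaps)
Pass 2: [19, 30, 31, 56, 49, 65, 88] (1 swaps)
Pass 3: [19, 30, 31, 49, 56, 65, 88] (1 swaps)

After 3 passes: [19, 30, 31, 49, 56, 65, 88]


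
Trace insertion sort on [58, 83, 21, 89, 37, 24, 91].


Initial: [58, 83, 21, 89, 37, 24, 91]
Insert 83: [58, 83, 21, 89, 37, 24, 91]
Insert 21: [21, 58, 83, 89, 37, 24, 91]
Insert 89: [21, 58, 83, 89, 37, 24, 91]
Insert 37: [21, 37, 58, 83, 89, 24, 91]
Insert 24: [21, 24, 37, 58, 83, 89, 91]
Insert 91: [21, 24, 37, 58, 83, 89, 91]

Sorted: [21, 24, 37, 58, 83, 89, 91]


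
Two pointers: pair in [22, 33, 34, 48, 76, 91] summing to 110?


lo=0(22)+hi=5(91)=113
lo=0(22)+hi=4(76)=98
lo=1(33)+hi=4(76)=109
lo=2(34)+hi=4(76)=110

Yes: 34+76=110


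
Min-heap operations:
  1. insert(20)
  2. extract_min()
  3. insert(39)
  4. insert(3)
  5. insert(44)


insert(20) -> [20]
extract_min()->20, []
insert(39) -> [39]
insert(3) -> [3, 39]
insert(44) -> [3, 39, 44]

Final heap: [3, 39, 44]


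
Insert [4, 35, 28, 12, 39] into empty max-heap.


Insert 4: [4]
Insert 35: [35, 4]
Insert 28: [35, 4, 28]
Insert 12: [35, 12, 28, 4]
Insert 39: [39, 35, 28, 4, 12]

Final heap: [39, 35, 28, 4, 12]


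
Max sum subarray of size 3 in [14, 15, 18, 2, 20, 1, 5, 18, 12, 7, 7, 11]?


[0:3]: 47
[1:4]: 35
[2:5]: 40
[3:6]: 23
[4:7]: 26
[5:8]: 24
[6:9]: 35
[7:10]: 37
[8:11]: 26
[9:12]: 25

Max: 47 at [0:3]


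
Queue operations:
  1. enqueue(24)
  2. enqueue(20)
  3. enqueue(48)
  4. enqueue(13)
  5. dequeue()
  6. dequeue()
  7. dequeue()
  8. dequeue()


enqueue(24) -> [24]
enqueue(20) -> [24, 20]
enqueue(48) -> [24, 20, 48]
enqueue(13) -> [24, 20, 48, 13]
dequeue()->24, [20, 48, 13]
dequeue()->20, [48, 13]
dequeue()->48, [13]
dequeue()->13, []

Final queue: []


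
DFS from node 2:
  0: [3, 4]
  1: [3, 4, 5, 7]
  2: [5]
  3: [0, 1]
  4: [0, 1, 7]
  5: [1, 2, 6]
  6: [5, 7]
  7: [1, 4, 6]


Visit 2, push [5]
Visit 5, push [6, 1]
Visit 1, push [7, 4, 3]
Visit 3, push [0]
Visit 0, push [4]
Visit 4, push [7]
Visit 7, push [6]
Visit 6, push []

DFS order: [2, 5, 1, 3, 0, 4, 7, 6]


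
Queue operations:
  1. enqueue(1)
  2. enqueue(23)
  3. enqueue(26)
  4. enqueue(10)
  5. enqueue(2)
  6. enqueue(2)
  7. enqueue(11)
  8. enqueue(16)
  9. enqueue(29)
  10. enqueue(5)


enqueue(1) -> [1]
enqueue(23) -> [1, 23]
enqueue(26) -> [1, 23, 26]
enqueue(10) -> [1, 23, 26, 10]
enqueue(2) -> [1, 23, 26, 10, 2]
enqueue(2) -> [1, 23, 26, 10, 2, 2]
enqueue(11) -> [1, 23, 26, 10, 2, 2, 11]
enqueue(16) -> [1, 23, 26, 10, 2, 2, 11, 16]
enqueue(29) -> [1, 23, 26, 10, 2, 2, 11, 16, 29]
enqueue(5) -> [1, 23, 26, 10, 2, 2, 11, 16, 29, 5]

Final queue: [1, 23, 26, 10, 2, 2, 11, 16, 29, 5]


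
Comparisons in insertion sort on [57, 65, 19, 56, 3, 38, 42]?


Algorithm: insertion sort
Input: [57, 65, 19, 56, 3, 38, 42]
Sorted: [3, 19, 38, 42, 56, 57, 65]

18


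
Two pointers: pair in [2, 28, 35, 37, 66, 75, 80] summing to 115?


lo=0(2)+hi=6(80)=82
lo=1(28)+hi=6(80)=108
lo=2(35)+hi=6(80)=115

Yes: 35+80=115


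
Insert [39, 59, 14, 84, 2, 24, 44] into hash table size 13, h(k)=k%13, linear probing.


Insert 39: h=0 -> slot 0
Insert 59: h=7 -> slot 7
Insert 14: h=1 -> slot 1
Insert 84: h=6 -> slot 6
Insert 2: h=2 -> slot 2
Insert 24: h=11 -> slot 11
Insert 44: h=5 -> slot 5

Table: [39, 14, 2, None, None, 44, 84, 59, None, None, None, 24, None]


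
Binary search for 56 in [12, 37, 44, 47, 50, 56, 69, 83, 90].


Step 1: lo=0, hi=8, mid=4, val=50
Step 2: lo=5, hi=8, mid=6, val=69
Step 3: lo=5, hi=5, mid=5, val=56

Found at index 5


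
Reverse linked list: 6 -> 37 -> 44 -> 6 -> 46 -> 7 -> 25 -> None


Step 1: curr=6, set curr.next=prev(None) | reversed so far: 6
Step 2: curr=37, set curr.next=prev(6) | reversed so far: 37 -> 6
Step 3: curr=44, set curr.next=prev(37) | reversed so far: 44 -> 37 -> 6
Step 4: curr=6, set curr.next=prev(44) | reversed so far: 6 -> 44 -> 37 -> 6
Step 5: curr=46, set curr.next=prev(6) | reversed so far: 46 -> 6 -> 44 -> 37 -> 6
Step 6: curr=7, set curr.next=prev(46) | reversed so far: 7 -> 46 -> 6 -> 44 -> 37 -> 6
Step 7: curr=25, set curr.next=prev(7) | reversed so far: 25 -> 7 -> 46 -> 6 -> 44 -> 37 -> 6

25 -> 7 -> 46 -> 6 -> 44 -> 37 -> 6 -> None


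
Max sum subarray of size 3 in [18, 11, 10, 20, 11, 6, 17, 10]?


[0:3]: 39
[1:4]: 41
[2:5]: 41
[3:6]: 37
[4:7]: 34
[5:8]: 33

Max: 41 at [1:4]


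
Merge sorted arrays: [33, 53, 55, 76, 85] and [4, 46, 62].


Take 4 from B
Take 33 from A
Take 46 from B
Take 53 from A
Take 55 from A
Take 62 from B

Merged: [4, 33, 46, 53, 55, 62, 76, 85]


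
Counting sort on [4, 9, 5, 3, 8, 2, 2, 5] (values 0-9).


Input: [4, 9, 5, 3, 8, 2, 2, 5]
Counts: [0, 0, 2, 1, 1, 2, 0, 0, 1, 1]

Sorted: [2, 2, 3, 4, 5, 5, 8, 9]


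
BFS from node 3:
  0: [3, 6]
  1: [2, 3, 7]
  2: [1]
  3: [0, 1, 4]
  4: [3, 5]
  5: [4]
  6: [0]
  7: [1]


Visit 3, enqueue [0, 1, 4]
Visit 0, enqueue [6]
Visit 1, enqueue [2, 7]
Visit 4, enqueue [5]
Visit 6, enqueue []
Visit 2, enqueue []
Visit 7, enqueue []
Visit 5, enqueue []

BFS order: [3, 0, 1, 4, 6, 2, 7, 5]


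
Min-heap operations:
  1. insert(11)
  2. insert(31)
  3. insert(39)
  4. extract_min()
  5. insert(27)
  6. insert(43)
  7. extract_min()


insert(11) -> [11]
insert(31) -> [11, 31]
insert(39) -> [11, 31, 39]
extract_min()->11, [31, 39]
insert(27) -> [27, 39, 31]
insert(43) -> [27, 39, 31, 43]
extract_min()->27, [31, 39, 43]

Final heap: [31, 39, 43]


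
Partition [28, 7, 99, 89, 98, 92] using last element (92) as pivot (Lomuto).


Pivot: 92
  28 <= 92: advance i (no swap)
  7 <= 92: advance i (no swap)
  89 <= 92: swap -> [28, 7, 89, 99, 98, 92]
Place pivot at 3: [28, 7, 89, 92, 98, 99]

Partitioned: [28, 7, 89, 92, 98, 99]


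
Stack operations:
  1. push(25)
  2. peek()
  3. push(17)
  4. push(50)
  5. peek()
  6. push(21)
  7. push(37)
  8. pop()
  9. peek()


push(25) -> [25]
peek()->25
push(17) -> [25, 17]
push(50) -> [25, 17, 50]
peek()->50
push(21) -> [25, 17, 50, 21]
push(37) -> [25, 17, 50, 21, 37]
pop()->37, [25, 17, 50, 21]
peek()->21

Final stack: [25, 17, 50, 21]


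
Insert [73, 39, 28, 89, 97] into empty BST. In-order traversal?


Insert 73: root
Insert 39: L from 73
Insert 28: L from 73 -> L from 39
Insert 89: R from 73
Insert 97: R from 73 -> R from 89

In-order: [28, 39, 73, 89, 97]


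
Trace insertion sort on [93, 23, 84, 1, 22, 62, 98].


Initial: [93, 23, 84, 1, 22, 62, 98]
Insert 23: [23, 93, 84, 1, 22, 62, 98]
Insert 84: [23, 84, 93, 1, 22, 62, 98]
Insert 1: [1, 23, 84, 93, 22, 62, 98]
Insert 22: [1, 22, 23, 84, 93, 62, 98]
Insert 62: [1, 22, 23, 62, 84, 93, 98]
Insert 98: [1, 22, 23, 62, 84, 93, 98]

Sorted: [1, 22, 23, 62, 84, 93, 98]


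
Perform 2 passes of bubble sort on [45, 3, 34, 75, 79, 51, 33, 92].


Initial: [45, 3, 34, 75, 79, 51, 33, 92]
Pass 1: [3, 34, 45, 75, 51, 33, 79, 92] (4 swaps)
Pass 2: [3, 34, 45, 51, 33, 75, 79, 92] (2 swaps)

After 2 passes: [3, 34, 45, 51, 33, 75, 79, 92]


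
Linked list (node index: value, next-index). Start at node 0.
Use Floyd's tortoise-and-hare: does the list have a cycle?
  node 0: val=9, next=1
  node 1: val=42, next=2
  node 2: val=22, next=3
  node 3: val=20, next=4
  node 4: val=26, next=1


Floyd's tortoise (slow, +1) and hare (fast, +2):
  init: slow=0, fast=0
  step 1: slow=1, fast=2
  step 2: slow=2, fast=4
  step 3: slow=3, fast=2
  step 4: slow=4, fast=4
  slow == fast at node 4: cycle detected

Cycle: yes


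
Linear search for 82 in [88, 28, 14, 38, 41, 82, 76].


i=0: 88!=82
i=1: 28!=82
i=2: 14!=82
i=3: 38!=82
i=4: 41!=82
i=5: 82==82 found!

Found at 5, 6 comps


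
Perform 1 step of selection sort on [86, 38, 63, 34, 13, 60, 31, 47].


Initial: [86, 38, 63, 34, 13, 60, 31, 47]
Step 1: min=13 at 4
  Swap: [13, 38, 63, 34, 86, 60, 31, 47]

After 1 step: [13, 38, 63, 34, 86, 60, 31, 47]


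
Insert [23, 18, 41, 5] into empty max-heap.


Insert 23: [23]
Insert 18: [23, 18]
Insert 41: [41, 18, 23]
Insert 5: [41, 18, 23, 5]

Final heap: [41, 18, 23, 5]


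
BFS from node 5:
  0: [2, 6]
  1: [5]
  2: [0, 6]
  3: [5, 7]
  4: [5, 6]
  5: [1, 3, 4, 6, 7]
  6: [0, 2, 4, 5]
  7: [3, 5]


Visit 5, enqueue [1, 3, 4, 6, 7]
Visit 1, enqueue []
Visit 3, enqueue []
Visit 4, enqueue []
Visit 6, enqueue [0, 2]
Visit 7, enqueue []
Visit 0, enqueue []
Visit 2, enqueue []

BFS order: [5, 1, 3, 4, 6, 7, 0, 2]


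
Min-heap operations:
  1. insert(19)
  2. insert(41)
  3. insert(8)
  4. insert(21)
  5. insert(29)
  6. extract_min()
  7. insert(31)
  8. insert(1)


insert(19) -> [19]
insert(41) -> [19, 41]
insert(8) -> [8, 41, 19]
insert(21) -> [8, 21, 19, 41]
insert(29) -> [8, 21, 19, 41, 29]
extract_min()->8, [19, 21, 29, 41]
insert(31) -> [19, 21, 29, 41, 31]
insert(1) -> [1, 21, 19, 41, 31, 29]

Final heap: [1, 21, 19, 41, 31, 29]


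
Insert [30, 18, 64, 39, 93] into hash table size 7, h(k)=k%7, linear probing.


Insert 30: h=2 -> slot 2
Insert 18: h=4 -> slot 4
Insert 64: h=1 -> slot 1
Insert 39: h=4, 1 probes -> slot 5
Insert 93: h=2, 1 probes -> slot 3

Table: [None, 64, 30, 93, 18, 39, None]


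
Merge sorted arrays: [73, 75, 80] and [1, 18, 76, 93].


Take 1 from B
Take 18 from B
Take 73 from A
Take 75 from A
Take 76 from B
Take 80 from A

Merged: [1, 18, 73, 75, 76, 80, 93]


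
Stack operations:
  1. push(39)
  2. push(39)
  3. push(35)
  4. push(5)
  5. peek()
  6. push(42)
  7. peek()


push(39) -> [39]
push(39) -> [39, 39]
push(35) -> [39, 39, 35]
push(5) -> [39, 39, 35, 5]
peek()->5
push(42) -> [39, 39, 35, 5, 42]
peek()->42

Final stack: [39, 39, 35, 5, 42]


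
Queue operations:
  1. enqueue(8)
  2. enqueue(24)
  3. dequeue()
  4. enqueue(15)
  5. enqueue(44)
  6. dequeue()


enqueue(8) -> [8]
enqueue(24) -> [8, 24]
dequeue()->8, [24]
enqueue(15) -> [24, 15]
enqueue(44) -> [24, 15, 44]
dequeue()->24, [15, 44]

Final queue: [15, 44]


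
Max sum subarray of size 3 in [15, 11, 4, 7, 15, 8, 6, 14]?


[0:3]: 30
[1:4]: 22
[2:5]: 26
[3:6]: 30
[4:7]: 29
[5:8]: 28

Max: 30 at [0:3]


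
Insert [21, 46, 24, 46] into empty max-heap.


Insert 21: [21]
Insert 46: [46, 21]
Insert 24: [46, 21, 24]
Insert 46: [46, 46, 24, 21]

Final heap: [46, 46, 24, 21]


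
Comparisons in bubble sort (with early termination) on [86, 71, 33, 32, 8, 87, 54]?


Algorithm: bubble sort (with early termination)
Input: [86, 71, 33, 32, 8, 87, 54]
Sorted: [8, 32, 33, 54, 71, 86, 87]

20


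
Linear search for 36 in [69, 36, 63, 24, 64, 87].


i=0: 69!=36
i=1: 36==36 found!

Found at 1, 2 comps


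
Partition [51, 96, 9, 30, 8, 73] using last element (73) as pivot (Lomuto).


Pivot: 73
  51 <= 73: advance i (no swap)
  9 <= 73: swap -> [51, 9, 96, 30, 8, 73]
  30 <= 73: swap -> [51, 9, 30, 96, 8, 73]
  8 <= 73: swap -> [51, 9, 30, 8, 96, 73]
Place pivot at 4: [51, 9, 30, 8, 73, 96]

Partitioned: [51, 9, 30, 8, 73, 96]


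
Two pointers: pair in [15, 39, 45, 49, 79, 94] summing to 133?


lo=0(15)+hi=5(94)=109
lo=1(39)+hi=5(94)=133

Yes: 39+94=133


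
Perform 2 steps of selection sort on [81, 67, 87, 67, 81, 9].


Initial: [81, 67, 87, 67, 81, 9]
Step 1: min=9 at 5
  Swap: [9, 67, 87, 67, 81, 81]
Step 2: min=67 at 1
  Swap: [9, 67, 87, 67, 81, 81]

After 2 steps: [9, 67, 87, 67, 81, 81]


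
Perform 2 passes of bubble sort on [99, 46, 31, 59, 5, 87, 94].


Initial: [99, 46, 31, 59, 5, 87, 94]
Pass 1: [46, 31, 59, 5, 87, 94, 99] (6 swaps)
Pass 2: [31, 46, 5, 59, 87, 94, 99] (2 swaps)

After 2 passes: [31, 46, 5, 59, 87, 94, 99]


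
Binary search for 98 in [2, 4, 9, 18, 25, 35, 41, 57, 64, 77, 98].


Step 1: lo=0, hi=10, mid=5, val=35
Step 2: lo=6, hi=10, mid=8, val=64
Step 3: lo=9, hi=10, mid=9, val=77
Step 4: lo=10, hi=10, mid=10, val=98

Found at index 10


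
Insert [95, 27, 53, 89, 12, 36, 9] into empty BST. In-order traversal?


Insert 95: root
Insert 27: L from 95
Insert 53: L from 95 -> R from 27
Insert 89: L from 95 -> R from 27 -> R from 53
Insert 12: L from 95 -> L from 27
Insert 36: L from 95 -> R from 27 -> L from 53
Insert 9: L from 95 -> L from 27 -> L from 12

In-order: [9, 12, 27, 36, 53, 89, 95]


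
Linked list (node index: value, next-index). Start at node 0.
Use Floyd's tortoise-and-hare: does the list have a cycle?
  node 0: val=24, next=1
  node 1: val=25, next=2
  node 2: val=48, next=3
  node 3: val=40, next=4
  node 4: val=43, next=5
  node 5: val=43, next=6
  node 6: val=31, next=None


Floyd's tortoise (slow, +1) and hare (fast, +2):
  init: slow=0, fast=0
  step 1: slow=1, fast=2
  step 2: slow=2, fast=4
  step 3: slow=3, fast=6
  step 4: fast -> None, no cycle

Cycle: no


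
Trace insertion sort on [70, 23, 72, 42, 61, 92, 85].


Initial: [70, 23, 72, 42, 61, 92, 85]
Insert 23: [23, 70, 72, 42, 61, 92, 85]
Insert 72: [23, 70, 72, 42, 61, 92, 85]
Insert 42: [23, 42, 70, 72, 61, 92, 85]
Insert 61: [23, 42, 61, 70, 72, 92, 85]
Insert 92: [23, 42, 61, 70, 72, 92, 85]
Insert 85: [23, 42, 61, 70, 72, 85, 92]

Sorted: [23, 42, 61, 70, 72, 85, 92]


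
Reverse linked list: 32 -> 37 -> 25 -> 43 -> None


Step 1: curr=32, set curr.next=prev(None) | reversed so far: 32
Step 2: curr=37, set curr.next=prev(32) | reversed so far: 37 -> 32
Step 3: curr=25, set curr.next=prev(37) | reversed so far: 25 -> 37 -> 32
Step 4: curr=43, set curr.next=prev(25) | reversed so far: 43 -> 25 -> 37 -> 32

43 -> 25 -> 37 -> 32 -> None


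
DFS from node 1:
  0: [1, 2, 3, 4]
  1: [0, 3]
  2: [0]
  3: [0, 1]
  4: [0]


Visit 1, push [3, 0]
Visit 0, push [4, 3, 2]
Visit 2, push []
Visit 3, push []
Visit 4, push []

DFS order: [1, 0, 2, 3, 4]


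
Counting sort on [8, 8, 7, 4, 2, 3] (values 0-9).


Input: [8, 8, 7, 4, 2, 3]
Counts: [0, 0, 1, 1, 1, 0, 0, 1, 2, 0]

Sorted: [2, 3, 4, 7, 8, 8]


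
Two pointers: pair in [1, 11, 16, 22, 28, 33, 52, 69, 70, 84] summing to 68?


lo=0(1)+hi=9(84)=85
lo=0(1)+hi=8(70)=71
lo=0(1)+hi=7(69)=70
lo=0(1)+hi=6(52)=53
lo=1(11)+hi=6(52)=63
lo=2(16)+hi=6(52)=68

Yes: 16+52=68


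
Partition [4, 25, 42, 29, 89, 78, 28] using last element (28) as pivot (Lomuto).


Pivot: 28
  4 <= 28: advance i (no swap)
  25 <= 28: advance i (no swap)
Place pivot at 2: [4, 25, 28, 29, 89, 78, 42]

Partitioned: [4, 25, 28, 29, 89, 78, 42]


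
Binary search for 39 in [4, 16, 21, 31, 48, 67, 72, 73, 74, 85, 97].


Step 1: lo=0, hi=10, mid=5, val=67
Step 2: lo=0, hi=4, mid=2, val=21
Step 3: lo=3, hi=4, mid=3, val=31
Step 4: lo=4, hi=4, mid=4, val=48

Not found


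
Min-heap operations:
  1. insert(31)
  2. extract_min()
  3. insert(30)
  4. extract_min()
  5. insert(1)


insert(31) -> [31]
extract_min()->31, []
insert(30) -> [30]
extract_min()->30, []
insert(1) -> [1]

Final heap: [1]


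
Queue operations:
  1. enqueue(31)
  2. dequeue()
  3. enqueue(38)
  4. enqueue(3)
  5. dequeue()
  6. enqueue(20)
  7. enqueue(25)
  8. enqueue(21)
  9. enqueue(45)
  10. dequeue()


enqueue(31) -> [31]
dequeue()->31, []
enqueue(38) -> [38]
enqueue(3) -> [38, 3]
dequeue()->38, [3]
enqueue(20) -> [3, 20]
enqueue(25) -> [3, 20, 25]
enqueue(21) -> [3, 20, 25, 21]
enqueue(45) -> [3, 20, 25, 21, 45]
dequeue()->3, [20, 25, 21, 45]

Final queue: [20, 25, 21, 45]


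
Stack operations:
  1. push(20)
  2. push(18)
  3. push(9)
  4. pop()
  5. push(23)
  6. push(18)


push(20) -> [20]
push(18) -> [20, 18]
push(9) -> [20, 18, 9]
pop()->9, [20, 18]
push(23) -> [20, 18, 23]
push(18) -> [20, 18, 23, 18]

Final stack: [20, 18, 23, 18]


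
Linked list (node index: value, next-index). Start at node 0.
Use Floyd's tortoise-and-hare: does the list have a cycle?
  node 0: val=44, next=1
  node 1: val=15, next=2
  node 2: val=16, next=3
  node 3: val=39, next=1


Floyd's tortoise (slow, +1) and hare (fast, +2):
  init: slow=0, fast=0
  step 1: slow=1, fast=2
  step 2: slow=2, fast=1
  step 3: slow=3, fast=3
  slow == fast at node 3: cycle detected

Cycle: yes


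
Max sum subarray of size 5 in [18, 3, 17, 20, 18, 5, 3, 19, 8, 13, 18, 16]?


[0:5]: 76
[1:6]: 63
[2:7]: 63
[3:8]: 65
[4:9]: 53
[5:10]: 48
[6:11]: 61
[7:12]: 74

Max: 76 at [0:5]


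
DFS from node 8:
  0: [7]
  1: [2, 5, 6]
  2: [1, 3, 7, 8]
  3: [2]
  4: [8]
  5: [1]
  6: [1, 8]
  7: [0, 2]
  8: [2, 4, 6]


Visit 8, push [6, 4, 2]
Visit 2, push [7, 3, 1]
Visit 1, push [6, 5]
Visit 5, push []
Visit 6, push []
Visit 3, push []
Visit 7, push [0]
Visit 0, push []
Visit 4, push []

DFS order: [8, 2, 1, 5, 6, 3, 7, 0, 4]


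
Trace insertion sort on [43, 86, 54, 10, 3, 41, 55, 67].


Initial: [43, 86, 54, 10, 3, 41, 55, 67]
Insert 86: [43, 86, 54, 10, 3, 41, 55, 67]
Insert 54: [43, 54, 86, 10, 3, 41, 55, 67]
Insert 10: [10, 43, 54, 86, 3, 41, 55, 67]
Insert 3: [3, 10, 43, 54, 86, 41, 55, 67]
Insert 41: [3, 10, 41, 43, 54, 86, 55, 67]
Insert 55: [3, 10, 41, 43, 54, 55, 86, 67]
Insert 67: [3, 10, 41, 43, 54, 55, 67, 86]

Sorted: [3, 10, 41, 43, 54, 55, 67, 86]


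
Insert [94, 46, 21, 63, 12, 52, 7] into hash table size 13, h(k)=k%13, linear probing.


Insert 94: h=3 -> slot 3
Insert 46: h=7 -> slot 7
Insert 21: h=8 -> slot 8
Insert 63: h=11 -> slot 11
Insert 12: h=12 -> slot 12
Insert 52: h=0 -> slot 0
Insert 7: h=7, 2 probes -> slot 9

Table: [52, None, None, 94, None, None, None, 46, 21, 7, None, 63, 12]


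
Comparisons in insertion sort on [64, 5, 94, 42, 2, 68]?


Algorithm: insertion sort
Input: [64, 5, 94, 42, 2, 68]
Sorted: [2, 5, 42, 64, 68, 94]

11


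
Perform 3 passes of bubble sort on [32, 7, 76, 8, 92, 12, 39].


Initial: [32, 7, 76, 8, 92, 12, 39]
Pass 1: [7, 32, 8, 76, 12, 39, 92] (4 swaps)
Pass 2: [7, 8, 32, 12, 39, 76, 92] (3 swaps)
Pass 3: [7, 8, 12, 32, 39, 76, 92] (1 swaps)

After 3 passes: [7, 8, 12, 32, 39, 76, 92]


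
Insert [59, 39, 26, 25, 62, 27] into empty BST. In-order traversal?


Insert 59: root
Insert 39: L from 59
Insert 26: L from 59 -> L from 39
Insert 25: L from 59 -> L from 39 -> L from 26
Insert 62: R from 59
Insert 27: L from 59 -> L from 39 -> R from 26

In-order: [25, 26, 27, 39, 59, 62]


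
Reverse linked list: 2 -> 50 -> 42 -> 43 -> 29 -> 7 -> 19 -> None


Step 1: curr=2, set curr.next=prev(None) | reversed so far: 2
Step 2: curr=50, set curr.next=prev(2) | reversed so far: 50 -> 2
Step 3: curr=42, set curr.next=prev(50) | reversed so far: 42 -> 50 -> 2
Step 4: curr=43, set curr.next=prev(42) | reversed so far: 43 -> 42 -> 50 -> 2
Step 5: curr=29, set curr.next=prev(43) | reversed so far: 29 -> 43 -> 42 -> 50 -> 2
Step 6: curr=7, set curr.next=prev(29) | reversed so far: 7 -> 29 -> 43 -> 42 -> 50 -> 2
Step 7: curr=19, set curr.next=prev(7) | reversed so far: 19 -> 7 -> 29 -> 43 -> 42 -> 50 -> 2

19 -> 7 -> 29 -> 43 -> 42 -> 50 -> 2 -> None


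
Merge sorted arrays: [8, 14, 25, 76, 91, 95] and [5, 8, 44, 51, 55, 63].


Take 5 from B
Take 8 from A
Take 8 from B
Take 14 from A
Take 25 from A
Take 44 from B
Take 51 from B
Take 55 from B
Take 63 from B

Merged: [5, 8, 8, 14, 25, 44, 51, 55, 63, 76, 91, 95]


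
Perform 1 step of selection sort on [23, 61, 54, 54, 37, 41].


Initial: [23, 61, 54, 54, 37, 41]
Step 1: min=23 at 0
  Swap: [23, 61, 54, 54, 37, 41]

After 1 step: [23, 61, 54, 54, 37, 41]
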